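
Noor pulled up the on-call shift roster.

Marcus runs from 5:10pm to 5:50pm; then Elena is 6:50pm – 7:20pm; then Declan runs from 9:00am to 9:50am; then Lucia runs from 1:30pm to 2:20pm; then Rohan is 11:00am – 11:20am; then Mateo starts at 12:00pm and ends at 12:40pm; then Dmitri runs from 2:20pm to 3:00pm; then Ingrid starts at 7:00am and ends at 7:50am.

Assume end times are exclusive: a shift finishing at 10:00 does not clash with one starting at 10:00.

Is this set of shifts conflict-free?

Yes

Sorted by start: Ingrid, Declan, Rohan, Mateo, Lucia, Dmitri, Marcus, Elena.
Declan starts after Ingrid ends; Ingrid is clear from here.
Rohan starts after Declan ends; Declan is clear from here.
Mateo starts after Rohan ends; Rohan is clear from here.
Lucia starts after Mateo ends; Mateo is clear from here.
Dmitri starts exactly when Lucia ends (back-to-back, no overlap); Lucia is clear from here.
Marcus starts after Dmitri ends; Dmitri is clear from here.
Elena starts after Marcus ends.
Every pair is clear; the schedule has no overlaps.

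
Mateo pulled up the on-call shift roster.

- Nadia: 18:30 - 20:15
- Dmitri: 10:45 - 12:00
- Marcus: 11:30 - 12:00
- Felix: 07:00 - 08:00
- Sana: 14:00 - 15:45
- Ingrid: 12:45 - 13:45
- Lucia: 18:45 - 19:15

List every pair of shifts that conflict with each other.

Dmitri & Marcus, Lucia & Nadia

Check each pair: they overlap iff neither finishes before the other starts.
Sorted by start: Felix, Dmitri, Marcus, Ingrid, Sana, Nadia, Lucia.
Dmitri starts after Felix ends, so Felix has no further overlaps.
Marcus starts before Dmitri ends → Dmitri and Marcus overlap.
Ingrid starts after Dmitri ends, so Dmitri has no further overlaps.
Ingrid starts after Marcus ends, so Marcus has no further overlaps.
Sana starts after Ingrid ends, so Ingrid has no further overlaps.
Nadia starts after Sana ends, so Sana has no further overlaps.
Lucia starts before Nadia ends → Nadia and Lucia overlap.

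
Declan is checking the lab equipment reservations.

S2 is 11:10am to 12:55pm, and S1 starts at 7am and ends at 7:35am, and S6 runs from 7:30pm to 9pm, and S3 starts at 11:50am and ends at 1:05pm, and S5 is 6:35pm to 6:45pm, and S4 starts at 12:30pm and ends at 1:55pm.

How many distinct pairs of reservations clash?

3

Check each pair: they overlap iff neither finishes before the other starts.
Sorted by start: S1, S2, S3, S4, S5, S6.
S2 starts after S1 ends; S1 is clear from here.
S3 starts before S2 ends → S2 and S3 overlap.
S4 starts before S2 ends → S2 and S4 overlap.
S5 starts after S2 ends; S2 is clear from here.
S4 starts before S3 ends → S3 and S4 overlap.
S5 starts after S3 ends; S3 is clear from here.
S5 starts after S4 ends; S4 is clear from here.
S6 starts after S5 ends.
Overlapping pairs: S2 & S3, S2 & S4, S3 & S4 — 3 in total.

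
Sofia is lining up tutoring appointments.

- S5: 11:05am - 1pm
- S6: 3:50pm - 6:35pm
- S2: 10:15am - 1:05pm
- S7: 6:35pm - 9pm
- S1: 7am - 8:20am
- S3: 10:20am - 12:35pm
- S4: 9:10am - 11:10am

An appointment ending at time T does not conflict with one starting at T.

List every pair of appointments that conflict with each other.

S2 & S3, S2 & S4, S2 & S5, S3 & S4, S3 & S5, S4 & S5

Sorted by start: S1, S4, S2, S3, S5, S6, S7.
S4 starts after S1 ends, so nothing later overlaps S1 either.
S2 starts before S4 ends → S4 and S2 overlap.
S3 starts before S4 ends → S4 and S3 overlap.
S5 starts before S4 ends → S4 and S5 overlap.
S6 starts after S4 ends, so nothing later overlaps S4 either.
S3 starts before S2 ends → S2 and S3 overlap.
S5 starts before S2 ends → S2 and S5 overlap.
S6 starts after S2 ends, so nothing later overlaps S2 either.
S5 starts before S3 ends → S3 and S5 overlap.
S6 starts after S3 ends, so nothing later overlaps S3 either.
S6 starts after S5 ends, so nothing later overlaps S5 either.
S7 starts exactly when S6 ends (back-to-back, no overlap).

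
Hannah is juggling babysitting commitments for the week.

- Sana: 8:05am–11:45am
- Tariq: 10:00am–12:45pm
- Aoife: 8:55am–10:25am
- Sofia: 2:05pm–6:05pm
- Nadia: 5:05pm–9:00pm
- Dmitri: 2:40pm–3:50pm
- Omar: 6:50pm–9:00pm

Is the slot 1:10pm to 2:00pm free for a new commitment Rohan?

Sana: ends 11:45am at or before Rohan starts 1:10pm → clear.
Aoife: ends 10:25am at or before Rohan starts 1:10pm → clear.
Tariq: ends 12:45pm at or before Rohan starts 1:10pm → clear.
Sofia: starts 2:05pm at or after Rohan ends 2:00pm → clear.
Dmitri: starts 2:40pm at or after Rohan ends 2:00pm → clear.
Nadia: starts 5:05pm at or after Rohan ends 2:00pm → clear.
Omar: starts 6:50pm at or after Rohan ends 2:00pm → clear.

Yes — the slot is free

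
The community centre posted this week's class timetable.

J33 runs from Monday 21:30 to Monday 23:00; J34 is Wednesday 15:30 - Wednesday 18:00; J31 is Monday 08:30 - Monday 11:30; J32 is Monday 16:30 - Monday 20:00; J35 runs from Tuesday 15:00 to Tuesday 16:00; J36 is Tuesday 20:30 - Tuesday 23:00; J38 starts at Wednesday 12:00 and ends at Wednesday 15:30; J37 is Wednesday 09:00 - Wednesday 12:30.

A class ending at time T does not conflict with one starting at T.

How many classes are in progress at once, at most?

Sort all start/end points and keep a running count:
Monday 08:30 start J31 → 1
Monday 11:30 end J31 → 0
Monday 16:30 start J32 → 1
Monday 20:00 end J32 → 0
Monday 21:30 start J33 → 1
Monday 23:00 end J33 → 0
Tuesday 15:00 start J35 → 1
Tuesday 16:00 end J35 → 0
Tuesday 20:30 start J36 → 1
Tuesday 23:00 end J36 → 0
Wednesday 09:00 start J37 → 1
Wednesday 12:00 start J38 → 2
Wednesday 12:30 end J37 → 1
Wednesday 15:30 end J38 → 0
Wednesday 15:30 start J34 → 1
Wednesday 18:00 end J34 → 0
Peak is 2, at Wednesday 12:00 (J37, J38).

2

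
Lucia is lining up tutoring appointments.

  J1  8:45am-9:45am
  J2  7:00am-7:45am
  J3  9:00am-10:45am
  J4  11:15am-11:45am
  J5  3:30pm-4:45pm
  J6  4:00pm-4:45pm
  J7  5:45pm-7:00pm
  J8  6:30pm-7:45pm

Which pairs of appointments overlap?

J1 & J3, J5 & J6, J7 & J8

Check each pair: they overlap iff neither finishes before the other starts.
Sorted by start: J2, J1, J3, J4, J5, J6, J7, J8.
J1 starts after J2 ends — done with J2.
J3 starts before J1 ends → J1 and J3 overlap.
J4 starts after J1 ends — done with J1.
J4 starts after J3 ends — done with J3.
J5 starts after J4 ends — done with J4.
J6 starts before J5 ends → J5 and J6 overlap.
J7 starts after J5 ends — done with J5.
J7 starts after J6 ends — done with J6.
J8 starts before J7 ends → J7 and J8 overlap.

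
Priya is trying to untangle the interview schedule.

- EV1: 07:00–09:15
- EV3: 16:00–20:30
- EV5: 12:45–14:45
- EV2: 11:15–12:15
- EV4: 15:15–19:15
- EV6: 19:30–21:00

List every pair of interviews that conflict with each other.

EV3 & EV4, EV3 & EV6

Sorted by start: EV1, EV2, EV5, EV4, EV3, EV6.
EV2 starts after EV1 ends, so EV1 has no further overlaps.
EV5 starts after EV2 ends, so EV2 has no further overlaps.
EV4 starts after EV5 ends, so EV5 has no further overlaps.
EV3 starts before EV4 ends → EV4 and EV3 overlap.
EV6 starts after EV4 ends.
EV6 starts before EV3 ends → EV3 and EV6 overlap.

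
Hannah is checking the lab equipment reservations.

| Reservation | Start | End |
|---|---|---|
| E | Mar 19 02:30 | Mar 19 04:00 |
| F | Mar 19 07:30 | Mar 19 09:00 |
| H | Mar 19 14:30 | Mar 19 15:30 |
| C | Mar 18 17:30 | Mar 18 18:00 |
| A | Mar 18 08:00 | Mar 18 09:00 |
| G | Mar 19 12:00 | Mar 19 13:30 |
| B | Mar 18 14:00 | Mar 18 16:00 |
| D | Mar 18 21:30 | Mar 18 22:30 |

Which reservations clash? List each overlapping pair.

no overlapping pairs

Sorted by start: A, B, C, D, E, F, G, H.
B starts after A ends, so nothing later overlaps A either.
C starts after B ends, so nothing later overlaps B either.
D starts after C ends, so nothing later overlaps C either.
E starts after D ends, so nothing later overlaps D either.
F starts after E ends, so nothing later overlaps E either.
G starts after F ends, so nothing later overlaps F either.
H starts after G ends.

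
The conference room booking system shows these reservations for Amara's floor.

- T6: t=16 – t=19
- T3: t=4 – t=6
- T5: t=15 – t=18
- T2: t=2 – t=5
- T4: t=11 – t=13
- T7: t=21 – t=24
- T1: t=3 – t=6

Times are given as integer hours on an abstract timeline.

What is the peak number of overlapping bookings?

Sort all start/end points and keep a running count:
t=2 start T2 → 1
t=3 start T1 → 2
t=4 start T3 → 3
t=5 end T2 → 2
t=6 end T1 → 1
t=6 end T3 → 0
t=11 start T4 → 1
t=13 end T4 → 0
t=15 start T5 → 1
t=16 start T6 → 2
t=18 end T5 → 1
t=19 end T6 → 0
t=21 start T7 → 1
t=24 end T7 → 0
Peak is 3, at t=4 (T1, T2, T3).

3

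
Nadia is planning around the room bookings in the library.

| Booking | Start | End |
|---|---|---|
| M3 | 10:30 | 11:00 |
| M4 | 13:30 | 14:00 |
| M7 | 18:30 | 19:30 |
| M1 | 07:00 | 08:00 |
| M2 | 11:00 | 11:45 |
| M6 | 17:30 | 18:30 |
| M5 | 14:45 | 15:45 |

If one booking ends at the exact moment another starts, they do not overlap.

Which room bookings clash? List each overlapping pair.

none

Sorted by start: M1, M3, M2, M4, M5, M6, M7.
M3 starts after M1 ends, so M1 has no further overlaps.
M2 starts exactly when M3 ends (back-to-back, no overlap), so M3 has no further overlaps.
M4 starts after M2 ends, so M2 has no further overlaps.
M5 starts after M4 ends, so M4 has no further overlaps.
M6 starts after M5 ends, so M5 has no further overlaps.
M7 starts exactly when M6 ends (back-to-back, no overlap).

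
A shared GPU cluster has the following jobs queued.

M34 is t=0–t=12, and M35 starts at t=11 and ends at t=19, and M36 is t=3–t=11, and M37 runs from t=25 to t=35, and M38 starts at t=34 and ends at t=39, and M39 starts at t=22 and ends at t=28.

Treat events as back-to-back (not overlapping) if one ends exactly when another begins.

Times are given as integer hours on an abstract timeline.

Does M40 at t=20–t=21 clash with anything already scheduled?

No — it doesn't clash with anything

M34: ends t=12 at or before M40 starts t=20 → clear.
M36: ends t=11 at or before M40 starts t=20 → clear.
M35: ends t=19 at or before M40 starts t=20 → clear.
M39: starts t=22 at or after M40 ends t=21 → clear.
M37: starts t=25 at or after M40 ends t=21 → clear.
M38: starts t=34 at or after M40 ends t=21 → clear.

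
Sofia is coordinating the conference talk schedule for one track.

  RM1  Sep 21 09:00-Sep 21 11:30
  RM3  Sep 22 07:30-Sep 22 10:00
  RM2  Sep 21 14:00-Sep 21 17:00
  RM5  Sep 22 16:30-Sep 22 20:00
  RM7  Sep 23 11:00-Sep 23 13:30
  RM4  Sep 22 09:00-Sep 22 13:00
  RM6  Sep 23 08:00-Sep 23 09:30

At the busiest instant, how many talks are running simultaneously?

2

Sweep the timeline, counting +1 at each start and −1 at each end (ends before starts at a tie):
Sep 21 09:00 start RM1 → 1
Sep 21 11:30 end RM1 → 0
Sep 21 14:00 start RM2 → 1
Sep 21 17:00 end RM2 → 0
Sep 22 07:30 start RM3 → 1
Sep 22 09:00 start RM4 → 2
Sep 22 10:00 end RM3 → 1
Sep 22 13:00 end RM4 → 0
Sep 22 16:30 start RM5 → 1
Sep 22 20:00 end RM5 → 0
Sep 23 08:00 start RM6 → 1
Sep 23 09:30 end RM6 → 0
Sep 23 11:00 start RM7 → 1
Sep 23 13:30 end RM7 → 0
Peak is 2, at Sep 22 09:00 (RM3, RM4).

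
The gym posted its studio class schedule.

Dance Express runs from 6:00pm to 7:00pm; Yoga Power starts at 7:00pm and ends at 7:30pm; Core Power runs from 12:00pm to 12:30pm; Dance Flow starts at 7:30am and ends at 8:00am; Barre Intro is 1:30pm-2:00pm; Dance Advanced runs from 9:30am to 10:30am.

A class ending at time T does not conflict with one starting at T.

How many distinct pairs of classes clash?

0

Sorted by start: Dance Flow, Dance Advanced, Core Power, Barre Intro, Dance Express, Yoga Power.
Dance Advanced starts after Dance Flow ends; Dance Flow is clear from here.
Core Power starts after Dance Advanced ends; Dance Advanced is clear from here.
Barre Intro starts after Core Power ends; Core Power is clear from here.
Dance Express starts after Barre Intro ends; Barre Intro is clear from here.
Yoga Power starts exactly when Dance Express ends (back-to-back, no overlap).
No pair overlaps.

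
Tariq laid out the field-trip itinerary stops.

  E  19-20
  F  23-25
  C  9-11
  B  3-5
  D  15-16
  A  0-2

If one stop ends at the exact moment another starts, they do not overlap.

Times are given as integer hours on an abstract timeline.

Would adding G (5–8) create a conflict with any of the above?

A: ends 2 at or before G starts 5 → clear.
B: ends 5 at or before G starts 5 → clear.
C: starts 9 at or after G ends 8 → clear.
D: starts 15 at or after G ends 8 → clear.
E: starts 19 at or after G ends 8 → clear.
F: starts 23 at or after G ends 8 → clear.

No — it doesn't clash with anything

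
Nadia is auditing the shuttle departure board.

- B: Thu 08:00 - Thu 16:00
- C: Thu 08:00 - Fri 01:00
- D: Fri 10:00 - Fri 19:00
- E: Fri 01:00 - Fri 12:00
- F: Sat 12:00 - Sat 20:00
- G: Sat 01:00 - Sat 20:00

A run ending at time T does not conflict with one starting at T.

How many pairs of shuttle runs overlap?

3

Two intervals overlap when each starts before the other ends.
Sorted by start: B, C, E, D, G, F.
C starts before B ends → B and C overlap.
E starts after B ends — done with B.
E starts exactly when C ends (back-to-back, no overlap) — done with C.
D starts before E ends → E and D overlap.
G starts after E ends — done with E.
G starts after D ends — done with D.
F starts before G ends → G and F overlap.
Overlapping pairs: B & C, D & E, F & G — 3 in total.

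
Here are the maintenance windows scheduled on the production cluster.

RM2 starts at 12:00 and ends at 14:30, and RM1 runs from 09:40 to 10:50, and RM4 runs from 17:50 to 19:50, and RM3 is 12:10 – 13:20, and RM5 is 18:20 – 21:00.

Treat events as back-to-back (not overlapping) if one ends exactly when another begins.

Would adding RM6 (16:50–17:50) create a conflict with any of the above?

No — it doesn't clash with anything

RM1: ends 10:50 at or before RM6 starts 16:50 → clear.
RM2: ends 14:30 at or before RM6 starts 16:50 → clear.
RM3: ends 13:20 at or before RM6 starts 16:50 → clear.
RM4: starts 17:50 at or after RM6 ends 17:50 → clear.
RM5: starts 18:20 at or after RM6 ends 17:50 → clear.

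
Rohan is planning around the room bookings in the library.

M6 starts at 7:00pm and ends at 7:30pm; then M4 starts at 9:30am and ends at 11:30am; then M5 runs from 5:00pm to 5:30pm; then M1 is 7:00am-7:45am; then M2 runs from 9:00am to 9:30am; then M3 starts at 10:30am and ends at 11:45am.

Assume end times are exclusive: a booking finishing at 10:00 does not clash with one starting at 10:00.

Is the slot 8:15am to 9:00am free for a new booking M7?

Yes — the slot is free

M1: ends 7:45am at or before M7 starts 8:15am → clear.
M2: starts 9:00am at or after M7 ends 9:00am → clear.
M4: starts 9:30am at or after M7 ends 9:00am → clear.
M3: starts 10:30am at or after M7 ends 9:00am → clear.
M5: starts 5:00pm at or after M7 ends 9:00am → clear.
M6: starts 7:00pm at or after M7 ends 9:00am → clear.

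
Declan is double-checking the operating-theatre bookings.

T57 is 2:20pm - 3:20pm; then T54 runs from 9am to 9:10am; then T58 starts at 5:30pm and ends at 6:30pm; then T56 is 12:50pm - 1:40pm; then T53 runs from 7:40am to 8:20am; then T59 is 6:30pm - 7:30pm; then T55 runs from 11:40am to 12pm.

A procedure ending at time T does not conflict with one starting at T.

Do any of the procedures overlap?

No

Sorted by start: T53, T54, T55, T56, T57, T58, T59.
T54 starts after T53 ends; T53 is clear from here.
T55 starts after T54 ends; T54 is clear from here.
T56 starts after T55 ends; T55 is clear from here.
T57 starts after T56 ends; T56 is clear from here.
T58 starts after T57 ends; T57 is clear from here.
T59 starts exactly when T58 ends (back-to-back, no overlap).
Every pair is clear; the schedule has no overlaps.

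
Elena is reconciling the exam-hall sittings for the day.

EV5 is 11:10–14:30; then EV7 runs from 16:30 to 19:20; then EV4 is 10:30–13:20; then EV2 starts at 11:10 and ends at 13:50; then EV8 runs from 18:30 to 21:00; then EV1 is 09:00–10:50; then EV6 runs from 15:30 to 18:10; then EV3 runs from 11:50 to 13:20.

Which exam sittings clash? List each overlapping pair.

EV1 & EV4, EV2 & EV3, EV2 & EV4, EV2 & EV5, EV3 & EV4, EV3 & EV5, EV4 & EV5, EV6 & EV7, EV7 & EV8

Sorted by start: EV1, EV4, EV2, EV5, EV3, EV6, EV7, EV8.
EV4 starts before EV1 ends → EV1 and EV4 overlap.
EV2 starts after EV1 ends; EV1 is clear from here.
EV2 starts before EV4 ends → EV4 and EV2 overlap.
EV5 starts before EV4 ends → EV4 and EV5 overlap.
EV3 starts before EV4 ends → EV4 and EV3 overlap.
EV6 starts after EV4 ends; EV4 is clear from here.
EV5 starts before EV2 ends → EV2 and EV5 overlap.
EV3 starts before EV2 ends → EV2 and EV3 overlap.
EV6 starts after EV2 ends; EV2 is clear from here.
EV3 starts before EV5 ends → EV5 and EV3 overlap.
EV6 starts after EV5 ends; EV5 is clear from here.
EV6 starts after EV3 ends; EV3 is clear from here.
EV7 starts before EV6 ends → EV6 and EV7 overlap.
EV8 starts after EV6 ends.
EV8 starts before EV7 ends → EV7 and EV8 overlap.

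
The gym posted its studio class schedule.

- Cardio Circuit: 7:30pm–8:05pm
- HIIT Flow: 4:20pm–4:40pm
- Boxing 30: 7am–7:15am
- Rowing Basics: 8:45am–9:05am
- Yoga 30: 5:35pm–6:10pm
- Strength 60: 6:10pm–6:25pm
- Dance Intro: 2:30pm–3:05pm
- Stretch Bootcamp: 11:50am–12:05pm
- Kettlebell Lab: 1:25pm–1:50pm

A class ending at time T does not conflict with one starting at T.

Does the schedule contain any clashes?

Sorted by start: Boxing 30, Rowing Basics, Stretch Bootcamp, Kettlebell Lab, Dance Intro, HIIT Flow, Yoga 30, Strength 60, Cardio Circuit.
Rowing Basics starts after Boxing 30 ends; Boxing 30 is clear from here.
Stretch Bootcamp starts after Rowing Basics ends; Rowing Basics is clear from here.
Kettlebell Lab starts after Stretch Bootcamp ends; Stretch Bootcamp is clear from here.
Dance Intro starts after Kettlebell Lab ends; Kettlebell Lab is clear from here.
HIIT Flow starts after Dance Intro ends; Dance Intro is clear from here.
Yoga 30 starts after HIIT Flow ends; HIIT Flow is clear from here.
Strength 60 starts exactly when Yoga 30 ends (back-to-back, no overlap); Yoga 30 is clear from here.
Cardio Circuit starts after Strength 60 ends.
Every pair is clear; the schedule has no overlaps.

No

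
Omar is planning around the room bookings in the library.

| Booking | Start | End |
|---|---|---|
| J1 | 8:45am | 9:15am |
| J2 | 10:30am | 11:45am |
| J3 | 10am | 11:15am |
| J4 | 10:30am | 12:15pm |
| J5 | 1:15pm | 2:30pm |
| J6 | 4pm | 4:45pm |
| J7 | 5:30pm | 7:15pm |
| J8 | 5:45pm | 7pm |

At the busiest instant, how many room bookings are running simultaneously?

3

Walk through starts and ends in time order (an end at T is processed before a start at T):
8:45am start J1 → 1
9:15am end J1 → 0
10am start J3 → 1
10:30am start J2 → 2
10:30am start J4 → 3
11:15am end J3 → 2
11:45am end J2 → 1
12:15pm end J4 → 0
1:15pm start J5 → 1
2:30pm end J5 → 0
4pm start J6 → 1
4:45pm end J6 → 0
5:30pm start J7 → 1
5:45pm start J8 → 2
7pm end J8 → 1
7:15pm end J7 → 0
Peak is 3, at 10:30am (J2, J3, J4).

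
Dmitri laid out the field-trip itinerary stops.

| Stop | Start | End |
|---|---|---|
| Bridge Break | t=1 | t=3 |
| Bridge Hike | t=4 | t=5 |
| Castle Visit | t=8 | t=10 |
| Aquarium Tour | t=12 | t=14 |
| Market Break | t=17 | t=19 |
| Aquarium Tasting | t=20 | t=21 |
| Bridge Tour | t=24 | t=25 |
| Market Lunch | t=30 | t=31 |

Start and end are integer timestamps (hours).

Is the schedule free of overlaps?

Sorted by start: Bridge Break, Bridge Hike, Castle Visit, Aquarium Tour, Market Break, Aquarium Tasting, Bridge Tour, Market Lunch.
Bridge Hike starts after Bridge Break ends, so Bridge Break has no further overlaps.
Castle Visit starts after Bridge Hike ends, so Bridge Hike has no further overlaps.
Aquarium Tour starts after Castle Visit ends, so Castle Visit has no further overlaps.
Market Break starts after Aquarium Tour ends, so Aquarium Tour has no further overlaps.
Aquarium Tasting starts after Market Break ends, so Market Break has no further overlaps.
Bridge Tour starts after Aquarium Tasting ends, so Aquarium Tasting has no further overlaps.
Market Lunch starts after Bridge Tour ends.
Every pair is clear; the schedule has no overlaps.

Yes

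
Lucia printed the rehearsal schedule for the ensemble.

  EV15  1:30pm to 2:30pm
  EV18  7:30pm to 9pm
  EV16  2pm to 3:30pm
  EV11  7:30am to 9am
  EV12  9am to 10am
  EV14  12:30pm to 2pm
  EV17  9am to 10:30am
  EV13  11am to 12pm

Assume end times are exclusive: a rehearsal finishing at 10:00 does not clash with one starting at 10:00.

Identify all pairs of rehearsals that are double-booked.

Sorted by start: EV11, EV12, EV17, EV13, EV14, EV15, EV16, EV18.
EV12 starts exactly when EV11 ends (back-to-back, no overlap), so nothing later overlaps EV11 either.
EV17 starts before EV12 ends → EV12 and EV17 overlap.
EV13 starts after EV12 ends, so nothing later overlaps EV12 either.
EV13 starts after EV17 ends, so nothing later overlaps EV17 either.
EV14 starts after EV13 ends, so nothing later overlaps EV13 either.
EV15 starts before EV14 ends → EV14 and EV15 overlap.
EV16 starts exactly when EV14 ends (back-to-back, no overlap), so nothing later overlaps EV14 either.
EV16 starts before EV15 ends → EV15 and EV16 overlap.
EV18 starts after EV15 ends.
EV18 starts after EV16 ends.

EV12 & EV17, EV14 & EV15, EV15 & EV16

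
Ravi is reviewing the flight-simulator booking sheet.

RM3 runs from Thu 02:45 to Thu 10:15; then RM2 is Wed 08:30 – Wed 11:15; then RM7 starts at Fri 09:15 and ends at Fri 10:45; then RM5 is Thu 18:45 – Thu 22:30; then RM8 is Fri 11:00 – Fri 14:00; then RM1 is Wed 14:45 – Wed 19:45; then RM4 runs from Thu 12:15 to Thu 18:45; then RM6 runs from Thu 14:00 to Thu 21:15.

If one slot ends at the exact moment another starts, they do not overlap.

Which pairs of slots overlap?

Check each pair: they overlap iff neither finishes before the other starts.
Sorted by start: RM2, RM1, RM3, RM4, RM6, RM5, RM7, RM8.
RM1 starts after RM2 ends, so nothing later overlaps RM2 either.
RM3 starts after RM1 ends, so nothing later overlaps RM1 either.
RM4 starts after RM3 ends, so nothing later overlaps RM3 either.
RM6 starts before RM4 ends → RM4 and RM6 overlap.
RM5 starts exactly when RM4 ends (back-to-back, no overlap), so nothing later overlaps RM4 either.
RM5 starts before RM6 ends → RM6 and RM5 overlap.
RM7 starts after RM6 ends, so nothing later overlaps RM6 either.
RM7 starts after RM5 ends, so nothing later overlaps RM5 either.
RM8 starts after RM7 ends.

RM4 & RM6, RM5 & RM6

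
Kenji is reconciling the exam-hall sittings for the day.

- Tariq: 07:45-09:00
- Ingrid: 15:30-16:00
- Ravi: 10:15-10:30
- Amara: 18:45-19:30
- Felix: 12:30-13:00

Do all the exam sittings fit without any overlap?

Sorted by start: Tariq, Ravi, Felix, Ingrid, Amara.
Ravi starts after Tariq ends, so Tariq has no further overlaps.
Felix starts after Ravi ends, so Ravi has no further overlaps.
Ingrid starts after Felix ends, so Felix has no further overlaps.
Amara starts after Ingrid ends.
Every pair is clear; the schedule has no overlaps.

Yes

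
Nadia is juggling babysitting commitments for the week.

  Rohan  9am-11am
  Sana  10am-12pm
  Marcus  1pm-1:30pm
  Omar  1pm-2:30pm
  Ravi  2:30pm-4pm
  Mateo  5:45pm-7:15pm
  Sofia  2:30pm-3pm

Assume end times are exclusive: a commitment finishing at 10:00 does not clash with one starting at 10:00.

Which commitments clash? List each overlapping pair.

Sorted by start: Rohan, Sana, Marcus, Omar, Ravi, Sofia, Mateo.
Sana starts before Rohan ends → Rohan and Sana overlap.
Marcus starts after Rohan ends — done with Rohan.
Marcus starts after Sana ends — done with Sana.
Omar starts before Marcus ends → Marcus and Omar overlap.
Ravi starts after Marcus ends — done with Marcus.
Ravi starts exactly when Omar ends (back-to-back, no overlap) — done with Omar.
Sofia starts before Ravi ends → Ravi and Sofia overlap.
Mateo starts after Ravi ends.
Mateo starts after Sofia ends.

Marcus & Omar, Ravi & Sofia, Rohan & Sana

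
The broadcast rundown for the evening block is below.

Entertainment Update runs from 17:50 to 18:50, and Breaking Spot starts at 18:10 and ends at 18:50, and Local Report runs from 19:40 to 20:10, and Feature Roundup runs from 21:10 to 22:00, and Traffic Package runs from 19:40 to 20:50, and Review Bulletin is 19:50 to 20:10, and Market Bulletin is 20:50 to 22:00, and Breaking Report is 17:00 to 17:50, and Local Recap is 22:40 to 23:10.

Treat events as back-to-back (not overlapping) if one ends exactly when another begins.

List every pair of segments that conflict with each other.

Breaking Spot & Entertainment Update, Feature Roundup & Market Bulletin, Local Report & Review Bulletin, Local Report & Traffic Package, Review Bulletin & Traffic Package

Sorted by start: Breaking Report, Entertainment Update, Breaking Spot, Local Report, Traffic Package, Review Bulletin, Market Bulletin, Feature Roundup, Local Recap.
Entertainment Update starts exactly when Breaking Report ends (back-to-back, no overlap) — done with Breaking Report.
Breaking Spot starts before Entertainment Update ends → Entertainment Update and Breaking Spot overlap.
Local Report starts after Entertainment Update ends — done with Entertainment Update.
Local Report starts after Breaking Spot ends — done with Breaking Spot.
Traffic Package starts before Local Report ends → Local Report and Traffic Package overlap.
Review Bulletin starts before Local Report ends → Local Report and Review Bulletin overlap.
Market Bulletin starts after Local Report ends — done with Local Report.
Review Bulletin starts before Traffic Package ends → Traffic Package and Review Bulletin overlap.
Market Bulletin starts exactly when Traffic Package ends (back-to-back, no overlap) — done with Traffic Package.
Market Bulletin starts after Review Bulletin ends — done with Review Bulletin.
Feature Roundup starts before Market Bulletin ends → Market Bulletin and Feature Roundup overlap.
Local Recap starts after Market Bulletin ends.
Local Recap starts after Feature Roundup ends.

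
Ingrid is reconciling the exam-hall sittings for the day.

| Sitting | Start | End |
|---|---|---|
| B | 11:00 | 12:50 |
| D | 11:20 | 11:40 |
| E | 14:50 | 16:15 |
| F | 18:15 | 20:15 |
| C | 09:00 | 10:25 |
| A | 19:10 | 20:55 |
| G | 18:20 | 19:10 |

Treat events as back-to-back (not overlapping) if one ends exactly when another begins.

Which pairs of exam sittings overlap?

A & F, B & D, F & G

Sorted by start: C, B, D, E, F, G, A.
B starts after C ends, so C has no further overlaps.
D starts before B ends → B and D overlap.
E starts after B ends, so B has no further overlaps.
E starts after D ends, so D has no further overlaps.
F starts after E ends, so E has no further overlaps.
G starts before F ends → F and G overlap.
A starts before F ends → F and A overlap.
A starts exactly when G ends (back-to-back, no overlap).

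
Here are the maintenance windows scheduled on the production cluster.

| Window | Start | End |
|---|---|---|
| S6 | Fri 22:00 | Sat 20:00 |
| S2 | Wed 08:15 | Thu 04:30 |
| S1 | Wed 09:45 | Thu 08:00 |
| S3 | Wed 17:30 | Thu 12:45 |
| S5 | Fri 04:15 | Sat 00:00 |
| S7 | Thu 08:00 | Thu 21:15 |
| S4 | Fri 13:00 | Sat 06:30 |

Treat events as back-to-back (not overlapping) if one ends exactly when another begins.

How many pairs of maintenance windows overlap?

Two intervals overlap when each starts before the other ends.
Sorted by start: S2, S1, S3, S7, S5, S4, S6.
S1 starts before S2 ends → S2 and S1 overlap.
S3 starts before S2 ends → S2 and S3 overlap.
S7 starts after S2 ends; S2 is clear from here.
S3 starts before S1 ends → S1 and S3 overlap.
S7 starts exactly when S1 ends (back-to-back, no overlap); S1 is clear from here.
S7 starts before S3 ends → S3 and S7 overlap.
S5 starts after S3 ends; S3 is clear from here.
S5 starts after S7 ends; S7 is clear from here.
S4 starts before S5 ends → S5 and S4 overlap.
S6 starts before S5 ends → S5 and S6 overlap.
S6 starts before S4 ends → S4 and S6 overlap.
Overlapping pairs: S1 & S2, S1 & S3, S2 & S3, S3 & S7, S4 & S5, S4 & S6, S5 & S6 — 7 in total.

7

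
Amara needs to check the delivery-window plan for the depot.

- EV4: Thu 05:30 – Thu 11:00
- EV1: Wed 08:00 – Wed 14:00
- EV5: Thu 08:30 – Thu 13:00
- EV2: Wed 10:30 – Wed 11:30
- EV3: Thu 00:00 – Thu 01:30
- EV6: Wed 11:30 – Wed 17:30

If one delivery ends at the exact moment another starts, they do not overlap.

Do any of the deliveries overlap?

Sorted by start: EV1, EV2, EV6, EV3, EV4, EV5.
EV2 starts before EV1 ends → EV1 and EV2 overlap.
That's a conflict, so the schedule is not conflict-free.

Yes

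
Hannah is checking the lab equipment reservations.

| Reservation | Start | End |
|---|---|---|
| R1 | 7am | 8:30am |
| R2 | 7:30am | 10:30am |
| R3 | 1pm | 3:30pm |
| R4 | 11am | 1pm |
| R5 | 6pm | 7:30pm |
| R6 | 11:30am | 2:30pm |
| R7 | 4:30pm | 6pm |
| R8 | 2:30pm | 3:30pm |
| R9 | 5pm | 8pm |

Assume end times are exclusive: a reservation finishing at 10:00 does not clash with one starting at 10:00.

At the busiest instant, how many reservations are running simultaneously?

Sweep the timeline, counting +1 at each start and −1 at each end (ends before starts at a tie):
7am start R1 → 1
7:30am start R2 → 2
8:30am end R1 → 1
10:30am end R2 → 0
11am start R4 → 1
11:30am start R6 → 2
1pm end R4 → 1
1pm start R3 → 2
2:30pm end R6 → 1
2:30pm start R8 → 2
3:30pm end R3 → 1
3:30pm end R8 → 0
4:30pm start R7 → 1
5pm start R9 → 2
6pm end R7 → 1
6pm start R5 → 2
7:30pm end R5 → 1
8pm end R9 → 0
Peak is 2, at 7:30am (R1, R2).

2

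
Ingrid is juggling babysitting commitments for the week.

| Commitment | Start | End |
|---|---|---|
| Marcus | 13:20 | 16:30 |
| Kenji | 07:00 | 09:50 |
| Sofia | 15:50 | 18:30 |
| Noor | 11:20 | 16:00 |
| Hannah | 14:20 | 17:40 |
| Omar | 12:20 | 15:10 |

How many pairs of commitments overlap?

Sorted by start: Kenji, Noor, Omar, Marcus, Hannah, Sofia.
Noor starts after Kenji ends, so nothing later overlaps Kenji either.
Omar starts before Noor ends → Noor and Omar overlap.
Marcus starts before Noor ends → Noor and Marcus overlap.
Hannah starts before Noor ends → Noor and Hannah overlap.
Sofia starts before Noor ends → Noor and Sofia overlap.
Marcus starts before Omar ends → Omar and Marcus overlap.
Hannah starts before Omar ends → Omar and Hannah overlap.
Sofia starts after Omar ends.
Hannah starts before Marcus ends → Marcus and Hannah overlap.
Sofia starts before Marcus ends → Marcus and Sofia overlap.
Sofia starts before Hannah ends → Hannah and Sofia overlap.
Overlapping pairs: Hannah & Marcus, Hannah & Noor, Hannah & Omar, Hannah & Sofia, Marcus & Noor, Marcus & Omar, Marcus & Sofia, Noor & Omar, Noor & Sofia — 9 in total.

9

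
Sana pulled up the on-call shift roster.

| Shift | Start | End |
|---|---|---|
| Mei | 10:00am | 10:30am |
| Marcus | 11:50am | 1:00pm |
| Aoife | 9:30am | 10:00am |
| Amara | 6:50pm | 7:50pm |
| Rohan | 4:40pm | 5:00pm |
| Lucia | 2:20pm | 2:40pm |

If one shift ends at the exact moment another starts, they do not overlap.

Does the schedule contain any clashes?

Check each pair: they overlap iff neither finishes before the other starts.
Sorted by start: Aoife, Mei, Marcus, Lucia, Rohan, Amara.
Mei starts exactly when Aoife ends (back-to-back, no overlap) — done with Aoife.
Marcus starts after Mei ends — done with Mei.
Lucia starts after Marcus ends — done with Marcus.
Rohan starts after Lucia ends — done with Lucia.
Amara starts after Rohan ends.
Every pair is clear; the schedule has no overlaps.

No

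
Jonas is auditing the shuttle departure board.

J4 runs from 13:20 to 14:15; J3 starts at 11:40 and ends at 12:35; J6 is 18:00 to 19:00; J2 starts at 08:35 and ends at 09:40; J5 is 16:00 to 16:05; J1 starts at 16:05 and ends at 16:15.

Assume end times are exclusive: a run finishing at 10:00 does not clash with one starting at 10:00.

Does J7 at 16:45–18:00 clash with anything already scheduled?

No — it doesn't clash with anything

J2: ends 09:40 at or before J7 starts 16:45 → clear.
J3: ends 12:35 at or before J7 starts 16:45 → clear.
J4: ends 14:15 at or before J7 starts 16:45 → clear.
J5: ends 16:05 at or before J7 starts 16:45 → clear.
J1: ends 16:15 at or before J7 starts 16:45 → clear.
J6: starts 18:00 at or after J7 ends 18:00 → clear.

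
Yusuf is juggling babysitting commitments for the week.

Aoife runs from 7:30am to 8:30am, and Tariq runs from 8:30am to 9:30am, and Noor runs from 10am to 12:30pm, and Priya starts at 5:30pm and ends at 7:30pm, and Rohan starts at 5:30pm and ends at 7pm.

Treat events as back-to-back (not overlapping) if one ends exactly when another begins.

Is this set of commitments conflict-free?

No

Sorted by start: Aoife, Tariq, Noor, Priya, Rohan.
Tariq starts exactly when Aoife ends (back-to-back, no overlap); Aoife is clear from here.
Noor starts after Tariq ends; Tariq is clear from here.
Priya starts after Noor ends; Noor is clear from here.
Rohan starts before Priya ends → Priya and Rohan overlap.
That's a conflict, so the schedule is not conflict-free.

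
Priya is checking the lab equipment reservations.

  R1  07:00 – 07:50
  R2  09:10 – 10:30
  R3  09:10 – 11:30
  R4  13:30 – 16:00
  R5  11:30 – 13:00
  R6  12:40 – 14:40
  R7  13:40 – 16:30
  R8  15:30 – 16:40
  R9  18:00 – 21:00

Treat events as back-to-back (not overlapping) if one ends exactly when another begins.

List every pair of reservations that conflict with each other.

Two intervals overlap when each starts before the other ends.
Sorted by start: R1, R2, R3, R5, R6, R4, R7, R8, R9.
R2 starts after R1 ends, so nothing later overlaps R1 either.
R3 starts before R2 ends → R2 and R3 overlap.
R5 starts after R2 ends, so nothing later overlaps R2 either.
R5 starts exactly when R3 ends (back-to-back, no overlap), so nothing later overlaps R3 either.
R6 starts before R5 ends → R5 and R6 overlap.
R4 starts after R5 ends, so nothing later overlaps R5 either.
R4 starts before R6 ends → R6 and R4 overlap.
R7 starts before R6 ends → R6 and R7 overlap.
R8 starts after R6 ends, so nothing later overlaps R6 either.
R7 starts before R4 ends → R4 and R7 overlap.
R8 starts before R4 ends → R4 and R8 overlap.
R9 starts after R4 ends.
R8 starts before R7 ends → R7 and R8 overlap.
R9 starts after R7 ends.
R9 starts after R8 ends.

R2 & R3, R4 & R6, R4 & R7, R4 & R8, R5 & R6, R6 & R7, R7 & R8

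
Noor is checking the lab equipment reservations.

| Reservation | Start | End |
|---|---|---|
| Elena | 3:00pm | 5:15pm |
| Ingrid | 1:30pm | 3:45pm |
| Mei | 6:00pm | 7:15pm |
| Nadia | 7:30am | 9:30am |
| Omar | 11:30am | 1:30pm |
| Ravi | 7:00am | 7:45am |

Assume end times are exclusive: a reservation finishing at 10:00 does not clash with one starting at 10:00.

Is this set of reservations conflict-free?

Check each pair: they overlap iff neither finishes before the other starts.
Sorted by start: Ravi, Nadia, Omar, Ingrid, Elena, Mei.
Nadia starts before Ravi ends → Ravi and Nadia overlap.
That's a conflict, so the schedule is not conflict-free.

No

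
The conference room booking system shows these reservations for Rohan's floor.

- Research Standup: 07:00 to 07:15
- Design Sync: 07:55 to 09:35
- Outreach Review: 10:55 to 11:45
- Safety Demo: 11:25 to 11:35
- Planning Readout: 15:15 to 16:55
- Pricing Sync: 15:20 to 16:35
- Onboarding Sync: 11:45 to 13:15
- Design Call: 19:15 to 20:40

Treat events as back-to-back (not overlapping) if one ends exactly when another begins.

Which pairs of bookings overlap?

Outreach Review & Safety Demo, Planning Readout & Pricing Sync

Sorted by start: Research Standup, Design Sync, Outreach Review, Safety Demo, Onboarding Sync, Planning Readout, Pricing Sync, Design Call.
Design Sync starts after Research Standup ends, so Research Standup has no further overlaps.
Outreach Review starts after Design Sync ends, so Design Sync has no further overlaps.
Safety Demo starts before Outreach Review ends → Outreach Review and Safety Demo overlap.
Onboarding Sync starts exactly when Outreach Review ends (back-to-back, no overlap), so Outreach Review has no further overlaps.
Onboarding Sync starts after Safety Demo ends, so Safety Demo has no further overlaps.
Planning Readout starts after Onboarding Sync ends, so Onboarding Sync has no further overlaps.
Pricing Sync starts before Planning Readout ends → Planning Readout and Pricing Sync overlap.
Design Call starts after Planning Readout ends.
Design Call starts after Pricing Sync ends.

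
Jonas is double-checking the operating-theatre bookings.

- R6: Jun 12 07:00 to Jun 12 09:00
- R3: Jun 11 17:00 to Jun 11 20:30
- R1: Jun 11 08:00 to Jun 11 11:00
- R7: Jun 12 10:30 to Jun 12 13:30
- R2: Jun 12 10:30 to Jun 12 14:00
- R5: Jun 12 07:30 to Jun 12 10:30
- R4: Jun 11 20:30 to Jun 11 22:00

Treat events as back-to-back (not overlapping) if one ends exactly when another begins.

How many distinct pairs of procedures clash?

Sorted by start: R1, R3, R4, R6, R5, R2, R7.
R3 starts after R1 ends, so R1 has no further overlaps.
R4 starts exactly when R3 ends (back-to-back, no overlap), so R3 has no further overlaps.
R6 starts after R4 ends, so R4 has no further overlaps.
R5 starts before R6 ends → R6 and R5 overlap.
R2 starts after R6 ends, so R6 has no further overlaps.
R2 starts exactly when R5 ends (back-to-back, no overlap), so R5 has no further overlaps.
R7 starts before R2 ends → R2 and R7 overlap.
Overlapping pairs: R2 & R7, R5 & R6 — 2 in total.

2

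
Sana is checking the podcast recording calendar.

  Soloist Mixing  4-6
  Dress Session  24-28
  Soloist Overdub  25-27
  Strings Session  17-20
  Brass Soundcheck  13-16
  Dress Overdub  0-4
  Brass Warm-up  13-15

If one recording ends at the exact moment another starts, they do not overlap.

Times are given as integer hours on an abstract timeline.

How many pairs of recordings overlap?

Sorted by start: Dress Overdub, Soloist Mixing, Brass Warm-up, Brass Soundcheck, Strings Session, Dress Session, Soloist Overdub.
Soloist Mixing starts exactly when Dress Overdub ends (back-to-back, no overlap) — done with Dress Overdub.
Brass Warm-up starts after Soloist Mixing ends — done with Soloist Mixing.
Brass Soundcheck starts before Brass Warm-up ends → Brass Warm-up and Brass Soundcheck overlap.
Strings Session starts after Brass Warm-up ends — done with Brass Warm-up.
Strings Session starts after Brass Soundcheck ends — done with Brass Soundcheck.
Dress Session starts after Strings Session ends — done with Strings Session.
Soloist Overdub starts before Dress Session ends → Dress Session and Soloist Overdub overlap.
Overlapping pairs: Brass Soundcheck & Brass Warm-up, Dress Session & Soloist Overdub — 2 in total.

2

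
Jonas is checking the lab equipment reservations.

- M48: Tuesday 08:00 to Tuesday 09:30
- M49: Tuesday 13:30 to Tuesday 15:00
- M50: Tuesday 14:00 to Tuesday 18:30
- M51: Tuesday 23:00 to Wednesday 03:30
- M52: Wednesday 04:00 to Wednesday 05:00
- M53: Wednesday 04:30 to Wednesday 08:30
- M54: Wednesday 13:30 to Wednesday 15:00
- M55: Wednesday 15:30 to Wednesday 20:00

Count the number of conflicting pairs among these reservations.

Sorted by start: M48, M49, M50, M51, M52, M53, M54, M55.
M49 starts after M48 ends, so nothing later overlaps M48 either.
M50 starts before M49 ends → M49 and M50 overlap.
M51 starts after M49 ends, so nothing later overlaps M49 either.
M51 starts after M50 ends, so nothing later overlaps M50 either.
M52 starts after M51 ends, so nothing later overlaps M51 either.
M53 starts before M52 ends → M52 and M53 overlap.
M54 starts after M52 ends, so nothing later overlaps M52 either.
M54 starts after M53 ends, so nothing later overlaps M53 either.
M55 starts after M54 ends.
Overlapping pairs: M49 & M50, M52 & M53 — 2 in total.

2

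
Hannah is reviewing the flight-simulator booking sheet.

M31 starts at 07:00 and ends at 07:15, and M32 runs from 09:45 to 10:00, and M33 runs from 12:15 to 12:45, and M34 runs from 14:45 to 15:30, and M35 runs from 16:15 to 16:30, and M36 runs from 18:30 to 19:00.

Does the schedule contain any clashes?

Sorted by start: M31, M32, M33, M34, M35, M36.
M32 starts after M31 ends; M31 is clear from here.
M33 starts after M32 ends; M32 is clear from here.
M34 starts after M33 ends; M33 is clear from here.
M35 starts after M34 ends; M34 is clear from here.
M36 starts after M35 ends.
Every pair is clear; the schedule has no overlaps.

No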